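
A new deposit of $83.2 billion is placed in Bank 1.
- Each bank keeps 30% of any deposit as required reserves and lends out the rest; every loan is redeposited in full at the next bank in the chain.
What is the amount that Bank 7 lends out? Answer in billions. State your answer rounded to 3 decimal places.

$6.852 billion

Each bank lends a fraction (1 − rr) = 0.7000 of the deposit it receives, so Bank 7 receives 83.2·0.7000^6 and lends 83.2·0.7000^7 ≈ 6.8519 billion.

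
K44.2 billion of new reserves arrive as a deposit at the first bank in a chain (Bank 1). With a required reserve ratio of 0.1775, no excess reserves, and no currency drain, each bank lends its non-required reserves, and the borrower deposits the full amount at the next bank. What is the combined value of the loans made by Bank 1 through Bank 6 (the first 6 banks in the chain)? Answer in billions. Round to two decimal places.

K141.40 billion

Bank i lends (1 − rr)^i of the original deposit: Bank 1 lends 44.2·0.8225 = 36.3545, Bank 2 lends 44.2·0.8225² ≈ 29.9016, and so on.
Summing a geometric series: total = 44.2·[0.8225·(1 − 0.8225^6) / (1 − 0.8225)] ≈ 141.4015 billion.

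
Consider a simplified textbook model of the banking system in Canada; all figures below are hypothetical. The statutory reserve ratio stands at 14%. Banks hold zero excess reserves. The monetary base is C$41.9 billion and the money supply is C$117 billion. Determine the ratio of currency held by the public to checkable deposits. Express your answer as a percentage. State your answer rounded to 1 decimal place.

34.0%

Using m = M/MB = 117/41.9 ≈ 2.792363. From m = (1 + c)/(c + rr + e), rearranging gives 1 + c = m·(c + rr + e), so c·(1 − m) = m·(rr + e) − 1.
Hence c = [m·(rr + e) − 1]/(1 − m) = [2.792363 × (0.14 + 0) − 1] / (1 − 2.792363) ≈ 0.339814.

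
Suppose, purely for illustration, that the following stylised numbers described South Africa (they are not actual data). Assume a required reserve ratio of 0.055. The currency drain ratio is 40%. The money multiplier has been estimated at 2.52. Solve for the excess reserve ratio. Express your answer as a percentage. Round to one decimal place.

10.1%

Using m = 2.52. Since m = (1 + c)/(c + rr + e), the denominator satisfies c + rr + e = (1 + c)/m = (1 + 0.4) / 2.52 ≈ 0.555556.
With c = 0.4 and rr = 0.055, the excess reserve ratio is 0.555556 − 0.4 − 0.055 = 0.100556.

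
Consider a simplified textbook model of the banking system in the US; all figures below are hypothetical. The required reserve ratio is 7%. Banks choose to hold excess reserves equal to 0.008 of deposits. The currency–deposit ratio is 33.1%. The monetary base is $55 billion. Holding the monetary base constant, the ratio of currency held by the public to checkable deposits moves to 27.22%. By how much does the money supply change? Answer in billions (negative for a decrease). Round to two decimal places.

$20.82 billion

Initially m₁ = (1 + 0.331) / (0.07 + 0.008 + 0.331) ≈ 3.25428, so M₁ = 3.25428 × 55 = 178.9854 billion.
After the change m₂ = (1 + 0.2722) / (0.07 + 0.008 + 0.2722) ≈ 3.63278, so M₂ = 3.63278 × 55 = 199.8029 billion.
ΔM = M₂ − M₁ = 199.8029 − 178.9854 = 20.8175 billion.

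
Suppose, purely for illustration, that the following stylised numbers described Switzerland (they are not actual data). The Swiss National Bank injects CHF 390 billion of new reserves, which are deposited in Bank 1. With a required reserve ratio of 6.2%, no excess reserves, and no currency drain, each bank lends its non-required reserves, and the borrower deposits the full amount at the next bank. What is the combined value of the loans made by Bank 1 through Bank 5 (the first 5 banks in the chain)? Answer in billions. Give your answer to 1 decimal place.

Bank i lends (1 − rr)^i of the original deposit: Bank 1 lends 390·0.9380 = 365.8200, Bank 2 lends 390·0.9380² ≈ 343.1392, and so on.
Summing a geometric series: total = 390·[0.9380·(1 − 0.9380^5) / (1 − 0.9380)] ≈ 1615.9232 billion.

CHF 1615.9 billion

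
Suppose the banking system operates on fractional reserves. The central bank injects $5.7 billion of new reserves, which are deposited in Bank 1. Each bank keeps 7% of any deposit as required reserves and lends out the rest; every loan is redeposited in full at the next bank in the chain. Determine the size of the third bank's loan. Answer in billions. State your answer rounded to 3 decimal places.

$4.585 billion

Each bank lends a fraction (1 − rr) = 0.9300 of the deposit it receives, so Bank 3 receives 5.7·0.9300^2 and lends 5.7·0.9300^3 ≈ 4.5848 billion.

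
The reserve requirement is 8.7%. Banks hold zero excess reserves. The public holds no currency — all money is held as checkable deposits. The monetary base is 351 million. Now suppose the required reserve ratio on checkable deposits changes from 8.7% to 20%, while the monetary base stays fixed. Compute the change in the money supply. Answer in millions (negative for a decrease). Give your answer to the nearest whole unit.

Initially m₁ = 1 / (0.087) ≈ 11.4943, so M₁ = 11.4943 × 351 = 4034.4993 million.
After the change m₂ = 1 / (0.2) = 5, so M₂ = 5 × 351 = 1755 million.
ΔM = M₂ − M₁ = 1755 − 4034.4993 = -2279.4993 million.

-2279 million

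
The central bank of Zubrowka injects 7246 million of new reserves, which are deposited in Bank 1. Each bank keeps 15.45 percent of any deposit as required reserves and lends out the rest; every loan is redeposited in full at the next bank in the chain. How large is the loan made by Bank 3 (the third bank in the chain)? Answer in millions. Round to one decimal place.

4379.6 million

Each bank lends a fraction (1 − rr) = 0.8455 of the deposit it receives, so Bank 3 receives 7246·0.8455^2 and lends 7246·0.8455^3 ≈ 4379.6476 million.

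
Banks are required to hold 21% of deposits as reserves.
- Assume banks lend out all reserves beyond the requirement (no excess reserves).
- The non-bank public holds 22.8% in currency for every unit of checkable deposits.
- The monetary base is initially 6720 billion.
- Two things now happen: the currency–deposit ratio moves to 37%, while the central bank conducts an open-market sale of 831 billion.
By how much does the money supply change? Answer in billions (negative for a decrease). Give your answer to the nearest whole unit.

-4930 billion

Before: m₁ = (1 + 0.228) / (0.21 + 0.228) ≈ 2.80365, MB₁ = 6720, so M₁ = 2.80365 × 6720 = 18840.528 billion.
After: m₂ = (1 + 0.37) / (0.21 + 0.37) ≈ 2.36207, MB₂ = 6720 − 831 = 5889, so M₂ = 2.36207 × 5889 ≈ 13910.2302 billion.
ΔM = M₂ − M₁ = 13910.2302 − 18840.528 = -4930.2978 billion.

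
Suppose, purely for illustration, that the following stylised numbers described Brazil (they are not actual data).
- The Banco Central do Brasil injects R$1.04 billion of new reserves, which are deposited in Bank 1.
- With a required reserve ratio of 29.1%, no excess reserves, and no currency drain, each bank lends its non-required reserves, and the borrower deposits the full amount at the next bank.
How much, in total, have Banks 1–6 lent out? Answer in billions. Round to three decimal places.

R$2.212 billion

Bank i lends (1 − rr)^i of the original deposit: Bank 1 lends 1.04·0.7090 ≈ 0.7374, Bank 2 lends 1.04·0.7090² ≈ 0.5228, and so on.
Summing a geometric series: total = 1.04·[0.7090·(1 − 0.7090^6) / (1 − 0.7090)] ≈ 2.2120 billion.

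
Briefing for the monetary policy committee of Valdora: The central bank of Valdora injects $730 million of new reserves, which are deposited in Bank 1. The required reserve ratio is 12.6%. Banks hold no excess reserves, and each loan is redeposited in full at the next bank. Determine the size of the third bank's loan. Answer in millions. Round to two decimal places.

Each bank lends a fraction (1 − rr) = 0.8740 of the deposit it receives, so Bank 3 receives 730·0.8740^2 and lends 730·0.8740^3 ≈ 487.3682 million.

$487.37 million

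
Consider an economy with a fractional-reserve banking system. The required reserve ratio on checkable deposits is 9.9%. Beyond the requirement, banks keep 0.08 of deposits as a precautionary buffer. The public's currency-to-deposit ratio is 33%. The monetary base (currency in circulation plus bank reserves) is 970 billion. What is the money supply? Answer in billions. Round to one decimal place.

2534.6 billion

The money multiplier is m = (1 + c) / (rr + e + c) = (1 + 0.33) / (0.099 + 0.08 + 0.33) ≈ 2.61297.
So M = m × MB = 2.61297 × 970 = 2534.5809 billion.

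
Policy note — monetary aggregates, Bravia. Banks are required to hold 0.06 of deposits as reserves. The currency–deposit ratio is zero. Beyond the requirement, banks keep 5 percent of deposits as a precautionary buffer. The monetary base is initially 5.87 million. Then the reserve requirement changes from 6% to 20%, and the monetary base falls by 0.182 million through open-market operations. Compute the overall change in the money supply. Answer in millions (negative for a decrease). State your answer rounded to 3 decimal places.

-30.612 million

Before: m₁ = 1 / (0.06 + 0.05) ≈ 9.09091, MB₁ = 5.87, so M₁ = 9.09091 × 5.87 ≈ 53.3636 million.
After: m₂ = 1 / (0.2 + 0.05) = 4, MB₂ = 5.87 − 0.182 = 5.688, so M₂ = 4 × 5.688 = 22.752 million.
ΔM = M₂ − M₁ = 22.752 − 53.3636 = -30.6116 million.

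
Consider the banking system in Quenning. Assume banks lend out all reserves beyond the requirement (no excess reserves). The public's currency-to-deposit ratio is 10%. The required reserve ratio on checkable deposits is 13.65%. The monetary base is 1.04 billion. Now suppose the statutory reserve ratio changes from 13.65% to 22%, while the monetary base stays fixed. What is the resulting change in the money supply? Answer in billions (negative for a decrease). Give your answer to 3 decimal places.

-1.262 billion

Initially m₁ = (1 + 0.1) / (0.1365 + 0.1) ≈ 4.65116, so M₁ = 4.65116 × 1.04 ≈ 4.8372 billion.
After the change m₂ = (1 + 0.1) / (0.22 + 0.1) = 3.43750, so M₂ = 3.43750 × 1.04 = 3.575 billion.
ΔM = M₂ − M₁ = 3.575 − 4.8372 = -1.2622 billion.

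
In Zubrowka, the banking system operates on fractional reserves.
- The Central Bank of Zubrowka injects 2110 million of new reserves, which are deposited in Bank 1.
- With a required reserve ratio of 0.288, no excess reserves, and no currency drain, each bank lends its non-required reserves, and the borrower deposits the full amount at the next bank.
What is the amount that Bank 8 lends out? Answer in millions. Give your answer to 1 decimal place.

Each bank lends a fraction (1 − rr) = 0.7120 of the deposit it receives, so Bank 8 receives 2110·0.7120^7 and lends 2110·0.7120^8 ≈ 139.3550 million.

139.4 million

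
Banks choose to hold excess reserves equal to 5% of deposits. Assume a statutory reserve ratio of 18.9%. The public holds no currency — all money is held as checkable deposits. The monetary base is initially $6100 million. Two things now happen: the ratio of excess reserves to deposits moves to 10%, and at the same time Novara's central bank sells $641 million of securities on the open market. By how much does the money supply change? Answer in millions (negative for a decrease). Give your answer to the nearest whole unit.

Before: m₁ = 1 / (0.189 + 0.05) ≈ 4.18410, MB₁ = 6100, so M₁ = 4.18410 × 6100 = 25523.01 million.
After: m₂ = 1 / (0.189 + 0.1) ≈ 3.46021, MB₂ = 6100 − 641 = 5459, so M₂ = 3.46021 × 5459 ≈ 18889.2864 million.
ΔM = M₂ − M₁ = 18889.2864 − 25523.01 = -6633.7236 million.

-6634 million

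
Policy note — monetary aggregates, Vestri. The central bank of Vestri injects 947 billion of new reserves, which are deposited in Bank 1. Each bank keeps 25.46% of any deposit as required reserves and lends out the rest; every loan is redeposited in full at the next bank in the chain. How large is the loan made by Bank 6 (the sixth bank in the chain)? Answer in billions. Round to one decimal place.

Each bank lends a fraction (1 − rr) = 0.7454 of the deposit it receives, so Bank 6 receives 947·0.7454^5 and lends 947·0.7454^6 ≈ 162.4375 billion.

162.4 billion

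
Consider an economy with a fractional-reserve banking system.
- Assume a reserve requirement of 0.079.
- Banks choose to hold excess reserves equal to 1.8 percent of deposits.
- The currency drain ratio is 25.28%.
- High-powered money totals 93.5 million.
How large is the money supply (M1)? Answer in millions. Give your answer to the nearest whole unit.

The money multiplier is m = (1 + c) / (rr + e + c) = (1 + 0.2528) / (0.079 + 0.018 + 0.2528) ≈ 3.5815.
So M = m × MB = 3.5815 × 93.5 ≈ 334.8702 million.

335 million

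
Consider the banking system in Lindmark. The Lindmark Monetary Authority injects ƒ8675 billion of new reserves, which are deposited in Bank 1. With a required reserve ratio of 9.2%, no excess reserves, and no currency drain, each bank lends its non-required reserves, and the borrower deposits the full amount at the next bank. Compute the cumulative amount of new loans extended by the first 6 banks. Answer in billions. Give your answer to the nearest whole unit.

Bank i lends (1 − rr)^i of the original deposit: Bank 1 lends 8675·0.9080 = 7876.9000, Bank 2 lends 8675·0.9080² = 7152.2252, and so on.
Summing a geometric series: total = 8675·[0.9080·(1 − 0.9080^6) / (1 − 0.9080)] ≈ 37636.0088 billion.

ƒ37636 billion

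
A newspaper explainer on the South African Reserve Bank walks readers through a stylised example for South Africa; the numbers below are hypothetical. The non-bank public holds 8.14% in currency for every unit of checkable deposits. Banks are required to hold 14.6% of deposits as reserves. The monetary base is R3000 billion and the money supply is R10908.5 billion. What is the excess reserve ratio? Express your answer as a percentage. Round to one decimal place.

7.0%

Using m = M/MB = 10908.5/3000 ≈ 3.636167. Since m = (1 + c)/(c + rr + e), the denominator satisfies c + rr + e = (1 + c)/m = (1 + 0.0814) / 3.636167 ≈ 0.297401.
With c = 0.0814 and rr = 0.146, the excess reserve ratio is 0.297401 − 0.0814 − 0.146 = 0.070001.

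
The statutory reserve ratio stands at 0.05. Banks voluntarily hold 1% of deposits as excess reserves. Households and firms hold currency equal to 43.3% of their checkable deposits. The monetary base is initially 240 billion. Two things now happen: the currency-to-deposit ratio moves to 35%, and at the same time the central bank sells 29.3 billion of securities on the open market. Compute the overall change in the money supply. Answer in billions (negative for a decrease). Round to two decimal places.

Before: m₁ = (1 + 0.433) / (0.05 + 0.01 + 0.433) ≈ 2.906694, MB₁ = 240, so M₁ = 2.906694 × 240 ≈ 697.6066 billion.
After: m₂ = (1 + 0.35) / (0.05 + 0.01 + 0.35) ≈ 3.292683, MB₂ = 240 − 29.3 = 210.7, so M₂ = 3.292683 × 210.7 ≈ 693.7683 billion.
ΔM = M₂ − M₁ = 693.7683 − 697.6066 = -3.8383 billion.

-3.84 billion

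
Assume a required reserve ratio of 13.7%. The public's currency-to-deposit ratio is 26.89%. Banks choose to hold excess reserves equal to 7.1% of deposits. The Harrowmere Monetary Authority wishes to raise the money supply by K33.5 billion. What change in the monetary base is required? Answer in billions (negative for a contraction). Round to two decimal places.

K12.59 billion

The money multiplier is m = (1 + c) / (rr + e + c) = (1 + 0.2689) / (0.137 + 0.071 + 0.2689) ≈ 2.66073.
ΔMB = ΔM / m = (+33.5) / 2.66073 ≈ 12.5905 billion.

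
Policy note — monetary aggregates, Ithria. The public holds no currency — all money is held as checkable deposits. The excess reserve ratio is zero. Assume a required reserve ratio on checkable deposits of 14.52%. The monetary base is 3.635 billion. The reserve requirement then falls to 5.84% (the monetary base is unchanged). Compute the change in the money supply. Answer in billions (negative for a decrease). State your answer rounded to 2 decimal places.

37.21 billion

Initially m₁ = 1 / (0.1452) ≈ 6.8871, so M₁ = 6.8871 × 3.635 ≈ 25.0346 billion.
After the change m₂ = 1 / (0.0584) ≈ 17.1233, so M₂ = 17.1233 × 3.635 ≈ 62.2432 billion.
ΔM = M₂ − M₁ = 62.2432 − 25.0346 = 37.2086 billion.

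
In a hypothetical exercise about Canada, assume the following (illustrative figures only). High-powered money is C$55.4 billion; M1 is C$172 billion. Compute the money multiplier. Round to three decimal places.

3.105

The money multiplier is m = M / MB = 172 / 55.4 ≈ 3.10469.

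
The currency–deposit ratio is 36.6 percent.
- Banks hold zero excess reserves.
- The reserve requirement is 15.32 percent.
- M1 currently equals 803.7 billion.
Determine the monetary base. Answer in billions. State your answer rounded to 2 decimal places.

305.48 billion

The money multiplier is m = (1 + c) / (rr + c) = (1 + 0.366) / (0.1532 + 0.366) ≈ 2.630971.
MB = M / m = 803.7 / 2.630971 ≈ 305.4766 billion.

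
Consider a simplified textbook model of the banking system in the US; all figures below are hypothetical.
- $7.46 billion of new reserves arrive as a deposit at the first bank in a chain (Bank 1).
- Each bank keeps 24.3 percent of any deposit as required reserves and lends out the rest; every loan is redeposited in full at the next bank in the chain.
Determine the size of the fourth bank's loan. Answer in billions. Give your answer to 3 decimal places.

$2.450 billion

Each bank lends a fraction (1 − rr) = 0.7570 of the deposit it receives, so Bank 4 receives 7.46·0.7570^3 and lends 7.46·0.7570^4 ≈ 2.4498 billion.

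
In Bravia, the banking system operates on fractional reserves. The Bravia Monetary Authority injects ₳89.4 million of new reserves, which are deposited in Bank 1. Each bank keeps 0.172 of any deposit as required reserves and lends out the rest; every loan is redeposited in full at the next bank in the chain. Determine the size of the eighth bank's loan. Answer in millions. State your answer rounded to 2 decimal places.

₳19.75 million

Each bank lends a fraction (1 − rr) = 0.8280 of the deposit it receives, so Bank 8 receives 89.4·0.8280^7 and lends 89.4·0.8280^8 ≈ 19.7506 million.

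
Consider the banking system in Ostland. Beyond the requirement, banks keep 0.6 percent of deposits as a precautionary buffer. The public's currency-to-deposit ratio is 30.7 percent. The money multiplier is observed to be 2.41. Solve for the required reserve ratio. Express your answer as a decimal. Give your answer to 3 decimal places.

0.229

Using m = 2.41. Since m = (1 + c)/(c + rr + e), the denominator satisfies c + rr + e = (1 + c)/m = (1 + 0.307) / 2.41 ≈ 0.542324.
With c = 0.307 and e = 0.006, the required reserve ratio is 0.542324 − 0.307 − 0.006 = 0.229324.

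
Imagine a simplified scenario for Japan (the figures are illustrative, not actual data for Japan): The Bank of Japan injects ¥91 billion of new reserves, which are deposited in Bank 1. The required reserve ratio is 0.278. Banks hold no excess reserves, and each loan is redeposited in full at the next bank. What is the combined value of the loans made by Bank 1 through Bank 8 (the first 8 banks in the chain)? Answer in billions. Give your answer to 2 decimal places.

Bank i lends (1 − rr)^i of the original deposit: Bank 1 lends 91·0.7220 = 65.7020, Bank 2 lends 91·0.7220² ≈ 47.4368, and so on.
Summing a geometric series: total = 91·[0.7220·(1 − 0.7220^8) / (1 − 0.7220)] ≈ 218.8867 billion.

¥218.89 billion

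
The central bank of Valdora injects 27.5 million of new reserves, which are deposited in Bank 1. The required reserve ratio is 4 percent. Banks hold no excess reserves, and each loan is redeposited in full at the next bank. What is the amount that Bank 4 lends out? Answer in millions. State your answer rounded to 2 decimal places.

23.36 million

Each bank lends a fraction (1 − rr) = 0.9600 of the deposit it receives, so Bank 4 receives 27.5·0.9600^3 and lends 27.5·0.9600^4 ≈ 23.3570 million.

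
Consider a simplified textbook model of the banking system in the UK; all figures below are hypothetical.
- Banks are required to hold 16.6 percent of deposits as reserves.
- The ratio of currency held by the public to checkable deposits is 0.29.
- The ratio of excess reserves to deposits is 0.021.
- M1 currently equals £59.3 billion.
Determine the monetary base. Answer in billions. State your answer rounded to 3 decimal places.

The money multiplier is m = (1 + c) / (rr + e + c) = (1 + 0.29) / (0.166 + 0.021 + 0.29) ≈ 2.704403.
MB = M / m = 59.3 / 2.704403 ≈ 21.9272 billion.

£21.927 billion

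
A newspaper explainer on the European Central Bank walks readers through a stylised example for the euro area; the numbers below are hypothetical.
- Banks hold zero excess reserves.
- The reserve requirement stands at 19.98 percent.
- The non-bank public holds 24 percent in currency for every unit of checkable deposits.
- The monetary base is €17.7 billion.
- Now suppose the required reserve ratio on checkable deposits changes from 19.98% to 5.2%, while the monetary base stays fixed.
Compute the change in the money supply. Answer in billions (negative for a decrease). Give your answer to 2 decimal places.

Initially m₁ = (1 + 0.24) / (0.1998 + 0.24) ≈ 2.81946, so M₁ = 2.81946 × 17.7 ≈ 49.9044 billion.
After the change m₂ = (1 + 0.24) / (0.052 + 0.24) ≈ 4.24658, so M₂ = 4.24658 × 17.7 ≈ 75.1645 billion.
ΔM = M₂ − M₁ = 75.1645 − 49.9044 = 25.2601 billion.

€25.26 billion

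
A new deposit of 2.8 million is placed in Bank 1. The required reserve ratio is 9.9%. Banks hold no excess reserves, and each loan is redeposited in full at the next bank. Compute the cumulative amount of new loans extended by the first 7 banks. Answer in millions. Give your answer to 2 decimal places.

Bank i lends (1 − rr)^i of the original deposit: Bank 1 lends 2.8·0.9010 = 2.5228, Bank 2 lends 2.8·0.9010² ≈ 2.2730, and so on.
Summing a geometric series: total = 2.8·[0.9010·(1 − 0.9010^7) / (1 − 0.9010)] ≈ 13.1994 million.

13.20 million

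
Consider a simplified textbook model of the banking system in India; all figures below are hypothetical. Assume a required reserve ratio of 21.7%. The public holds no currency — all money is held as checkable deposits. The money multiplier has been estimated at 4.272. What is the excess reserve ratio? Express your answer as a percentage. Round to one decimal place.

Using m = 4.272. Since m = (1 + c)/(c + rr + e), the denominator satisfies c + rr + e = (1 + c)/m = (1 + 0) / 4.272 ≈ 0.234082.
With c = 0 and rr = 0.217, the excess reserve ratio is 0.234082 − 0 − 0.217 = 0.017082.

1.7%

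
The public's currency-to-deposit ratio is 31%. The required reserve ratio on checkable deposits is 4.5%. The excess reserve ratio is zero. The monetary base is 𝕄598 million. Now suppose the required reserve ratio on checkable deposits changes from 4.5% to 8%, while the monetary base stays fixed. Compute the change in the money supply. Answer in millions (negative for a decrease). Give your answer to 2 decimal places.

Initially m₁ = (1 + 0.31) / (0.045 + 0.31) ≈ 3.690141, so M₁ = 3.690141 × 598 ≈ 2206.7043 million.
After the change m₂ = (1 + 0.31) / (0.08 + 0.31) ≈ 3.358974, so M₂ = 3.358974 × 598 ≈ 2008.6665 million.
ΔM = M₂ − M₁ = 2008.6665 − 2206.7043 = -198.0378 million.

-198.04 million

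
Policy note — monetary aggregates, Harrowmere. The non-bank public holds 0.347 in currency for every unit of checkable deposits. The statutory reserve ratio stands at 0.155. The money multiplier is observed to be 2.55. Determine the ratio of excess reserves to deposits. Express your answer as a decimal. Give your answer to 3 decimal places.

Using m = 2.55. Since m = (1 + c)/(c + rr + e), the denominator satisfies c + rr + e = (1 + c)/m = (1 + 0.347) / 2.55 ≈ 0.528235.
With c = 0.347 and rr = 0.155, the ratio of excess reserves to deposits is 0.528235 − 0.347 − 0.155 = 0.026235.

0.026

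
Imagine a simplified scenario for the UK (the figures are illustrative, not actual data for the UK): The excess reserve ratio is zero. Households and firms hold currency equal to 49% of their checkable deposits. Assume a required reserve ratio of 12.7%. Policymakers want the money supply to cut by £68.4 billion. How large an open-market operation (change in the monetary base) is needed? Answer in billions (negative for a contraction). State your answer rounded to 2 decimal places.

-28.32 billion

The money multiplier is m = (1 + c) / (rr + c) = (1 + 0.49) / (0.127 + 0.49) ≈ 2.41491.
ΔMB = ΔM / m = (−68.4) / 2.41491 ≈ -28.324 billion.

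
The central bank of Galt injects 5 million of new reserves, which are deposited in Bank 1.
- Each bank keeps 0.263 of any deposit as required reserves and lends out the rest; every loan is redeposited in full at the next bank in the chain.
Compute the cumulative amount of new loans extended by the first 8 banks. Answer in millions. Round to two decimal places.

12.79 million

Bank i lends (1 − rr)^i of the original deposit: Bank 1 lends 5·0.7370 = 3.6850, Bank 2 lends 5·0.7370² ≈ 2.7158, and so on.
Summing a geometric series: total = 5·[0.7370·(1 − 0.7370^8) / (1 − 0.7370)] ≈ 12.7918 million.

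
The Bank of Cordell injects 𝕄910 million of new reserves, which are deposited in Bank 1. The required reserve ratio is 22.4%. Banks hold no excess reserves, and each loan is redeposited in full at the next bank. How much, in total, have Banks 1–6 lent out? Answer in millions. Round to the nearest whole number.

Bank i lends (1 − rr)^i of the original deposit: Bank 1 lends 910·0.7760 = 706.1600, Bank 2 lends 910·0.7760² ≈ 547.9802, and so on.
Summing a geometric series: total = 910·[0.7760·(1 − 0.7760^6) / (1 − 0.7760)] ≈ 2464.1245 million.

𝕄2464 million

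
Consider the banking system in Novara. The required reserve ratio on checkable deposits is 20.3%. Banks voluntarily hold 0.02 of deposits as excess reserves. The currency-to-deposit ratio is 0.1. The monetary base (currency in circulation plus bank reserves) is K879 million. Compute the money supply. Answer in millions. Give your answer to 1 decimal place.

K2993.5 million

The money multiplier is m = (1 + c) / (rr + e + c) = (1 + 0.1) / (0.203 + 0.02 + 0.1) ≈ 3.40557.
So M = m × MB = 3.40557 × 879 ≈ 2993.496 million.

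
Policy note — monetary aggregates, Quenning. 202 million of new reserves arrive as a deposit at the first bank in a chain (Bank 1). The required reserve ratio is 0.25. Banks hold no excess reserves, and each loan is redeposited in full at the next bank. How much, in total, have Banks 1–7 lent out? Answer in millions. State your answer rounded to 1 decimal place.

Bank i lends (1 − rr)^i of the original deposit: Bank 1 lends 202·0.7500 = 151.5000, Bank 2 lends 202·0.7500² = 113.6250, and so on.
Summing a geometric series: total = 202·[0.7500·(1 − 0.7500^7) / (1 − 0.7500)] ≈ 525.1088 million.

525.1 million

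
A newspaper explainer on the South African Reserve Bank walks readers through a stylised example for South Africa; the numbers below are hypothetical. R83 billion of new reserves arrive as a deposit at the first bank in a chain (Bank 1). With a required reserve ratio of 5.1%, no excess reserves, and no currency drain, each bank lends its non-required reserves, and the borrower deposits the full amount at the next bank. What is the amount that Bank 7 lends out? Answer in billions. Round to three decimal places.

Each bank lends a fraction (1 − rr) = 0.9490 of the deposit it receives, so Bank 7 receives 83·0.9490^6 and lends 83·0.9490^7 ≈ 57.5363 billion.

R57.536 billion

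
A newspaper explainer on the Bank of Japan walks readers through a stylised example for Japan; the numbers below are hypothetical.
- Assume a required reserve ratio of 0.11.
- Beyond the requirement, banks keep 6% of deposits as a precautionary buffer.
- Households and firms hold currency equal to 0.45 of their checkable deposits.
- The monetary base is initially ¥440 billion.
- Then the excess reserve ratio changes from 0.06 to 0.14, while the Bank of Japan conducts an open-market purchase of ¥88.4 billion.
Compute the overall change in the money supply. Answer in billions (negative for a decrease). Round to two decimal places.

¥65.51 billion

Before: m₁ = (1 + 0.45) / (0.11 + 0.06 + 0.45) ≈ 2.338710, MB₁ = 440, so M₁ = 2.338710 × 440 = 1029.0324 billion.
After: m₂ = (1 + 0.45) / (0.11 + 0.14 + 0.45) ≈ 2.071429, MB₂ = 440 + 88.4 = 528.4, so M₂ = 2.071429 × 528.4 ≈ 1094.5431 billion.
ΔM = M₂ − M₁ = 1094.5431 − 1029.0324 = 65.5107 billion.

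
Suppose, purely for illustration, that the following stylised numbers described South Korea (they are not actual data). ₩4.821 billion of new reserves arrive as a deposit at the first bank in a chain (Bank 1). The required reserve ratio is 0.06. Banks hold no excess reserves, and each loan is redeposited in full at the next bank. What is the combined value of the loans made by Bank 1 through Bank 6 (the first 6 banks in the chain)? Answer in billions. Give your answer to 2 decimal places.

₩23.42 billion

Bank i lends (1 − rr)^i of the original deposit: Bank 1 lends 4.821·0.9400 ≈ 4.5317, Bank 2 lends 4.821·0.9400² ≈ 4.2598, and so on.
Summing a geometric series: total = 4.821·[0.9400·(1 − 0.9400^6) / (1 − 0.9400)] ≈ 23.4238 billion.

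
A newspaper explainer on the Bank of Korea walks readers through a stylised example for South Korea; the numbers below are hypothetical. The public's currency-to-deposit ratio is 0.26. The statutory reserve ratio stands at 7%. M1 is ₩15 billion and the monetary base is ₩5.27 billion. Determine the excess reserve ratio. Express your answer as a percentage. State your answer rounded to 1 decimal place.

11.3%

Using m = M/MB = 15/5.27 ≈ 2.846300. Since m = (1 + c)/(c + rr + e), the denominator satisfies c + rr + e = (1 + c)/m = (1 + 0.26) / 2.846300 ≈ 0.442680.
With c = 0.26 and rr = 0.07, the excess reserve ratio is 0.442680 − 0.26 − 0.07 = 0.11268.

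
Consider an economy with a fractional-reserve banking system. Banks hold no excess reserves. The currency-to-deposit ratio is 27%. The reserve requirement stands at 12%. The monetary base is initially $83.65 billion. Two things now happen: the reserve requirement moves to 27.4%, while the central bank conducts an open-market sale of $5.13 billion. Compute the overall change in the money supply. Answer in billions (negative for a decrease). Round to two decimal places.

-89.09 billion

Before: m₁ = (1 + 0.27) / (0.12 + 0.27) ≈ 3.25641, MB₁ = 83.65, so M₁ = 3.25641 × 83.65 ≈ 272.3987 billion.
After: m₂ = (1 + 0.27) / (0.274 + 0.27) ≈ 2.33456, MB₂ = 83.65 − 5.13 = 78.52, so M₂ = 2.33456 × 78.52 ≈ 183.3097 billion.
ΔM = M₂ − M₁ = 183.3097 − 272.3987 = -89.089 billion.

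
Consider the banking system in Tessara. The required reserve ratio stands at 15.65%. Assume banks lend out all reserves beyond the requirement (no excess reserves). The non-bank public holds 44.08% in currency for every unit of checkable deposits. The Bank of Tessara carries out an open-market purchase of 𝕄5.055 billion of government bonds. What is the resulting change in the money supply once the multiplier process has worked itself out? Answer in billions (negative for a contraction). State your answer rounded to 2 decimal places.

𝕄12.19 billion

The money multiplier is m = (1 + c) / (rr + c) = (1 + 0.4408) / (0.1565 + 0.4408) ≈ 2.4122.
The purchase adds 5.055 billion of base, so ΔM = m × ΔMB = 2.4122 × (+5.055) ≈ 12.1937 billion.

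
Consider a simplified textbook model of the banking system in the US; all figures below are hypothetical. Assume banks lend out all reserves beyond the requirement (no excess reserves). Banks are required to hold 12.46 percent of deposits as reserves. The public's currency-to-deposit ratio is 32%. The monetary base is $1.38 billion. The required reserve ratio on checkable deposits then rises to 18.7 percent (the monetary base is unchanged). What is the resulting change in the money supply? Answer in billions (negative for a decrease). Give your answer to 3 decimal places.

Initially m₁ = (1 + 0.32) / (0.1246 + 0.32) ≈ 2.96896, so M₁ = 2.96896 × 1.38 ≈ 4.0972 billion.
After the change m₂ = (1 + 0.32) / (0.187 + 0.32) ≈ 2.60355, so M₂ = 2.60355 × 1.38 ≈ 3.5929 billion.
ΔM = M₂ − M₁ = 3.5929 − 4.0972 = -0.5043 billion.

-0.504 billion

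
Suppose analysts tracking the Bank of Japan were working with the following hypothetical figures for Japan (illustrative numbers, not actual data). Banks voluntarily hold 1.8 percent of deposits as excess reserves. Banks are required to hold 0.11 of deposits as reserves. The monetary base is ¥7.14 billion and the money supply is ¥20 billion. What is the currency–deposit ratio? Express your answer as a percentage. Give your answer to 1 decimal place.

Using m = M/MB = 20/7.14 ≈ 2.801120. From m = (1 + c)/(c + rr + e), rearranging gives 1 + c = m·(c + rr + e), so c·(1 − m) = m·(rr + e) − 1.
Hence c = [m·(rr + e) − 1]/(1 − m) = [2.801120 × (0.11 + 0.018) − 1] / (1 − 2.801120) ≈ 0.356143.

35.6%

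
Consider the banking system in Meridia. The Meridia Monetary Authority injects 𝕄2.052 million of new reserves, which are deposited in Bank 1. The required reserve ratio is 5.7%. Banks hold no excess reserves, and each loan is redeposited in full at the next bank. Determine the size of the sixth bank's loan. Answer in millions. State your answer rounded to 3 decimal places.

𝕄1.443 million

Each bank lends a fraction (1 − rr) = 0.9430 of the deposit it receives, so Bank 6 receives 2.052·0.9430^5 and lends 2.052·0.9430^6 ≈ 1.4429 million.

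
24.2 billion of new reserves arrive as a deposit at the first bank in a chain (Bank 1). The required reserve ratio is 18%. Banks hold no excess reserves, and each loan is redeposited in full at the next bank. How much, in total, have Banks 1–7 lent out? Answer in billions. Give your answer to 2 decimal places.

82.76 billion

Bank i lends (1 − rr)^i of the original deposit: Bank 1 lends 24.2·0.8200 = 19.8440, Bank 2 lends 24.2·0.8200² ≈ 16.2721, and so on.
Summing a geometric series: total = 24.2·[0.8200·(1 − 0.8200^7) / (1 − 0.8200)] ≈ 82.7621 billion.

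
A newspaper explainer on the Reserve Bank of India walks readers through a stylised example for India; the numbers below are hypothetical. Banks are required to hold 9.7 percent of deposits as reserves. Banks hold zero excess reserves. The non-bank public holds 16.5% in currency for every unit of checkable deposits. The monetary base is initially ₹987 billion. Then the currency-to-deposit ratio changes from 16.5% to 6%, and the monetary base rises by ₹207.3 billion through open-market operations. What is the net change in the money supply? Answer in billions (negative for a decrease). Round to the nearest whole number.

Before: m₁ = (1 + 0.165) / (0.097 + 0.165) ≈ 4.44656, MB₁ = 987, so M₁ = 4.44656 × 987 ≈ 4388.7547 billion.
After: m₂ = (1 + 0.06) / (0.097 + 0.06) ≈ 6.75159, MB₂ = 987 + 207.3 = 1194.3, so M₂ = 6.75159 × 1194.3 ≈ 8063.4239 billion.
ΔM = M₂ − M₁ = 8063.4239 − 4388.7547 = 3674.6692 billion.

₹3675 billion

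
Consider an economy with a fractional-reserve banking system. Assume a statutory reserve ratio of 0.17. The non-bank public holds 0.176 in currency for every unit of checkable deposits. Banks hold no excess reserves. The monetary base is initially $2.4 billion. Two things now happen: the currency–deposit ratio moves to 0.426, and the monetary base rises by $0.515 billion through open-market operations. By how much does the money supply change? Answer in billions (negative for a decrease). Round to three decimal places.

-1.183 billion

Before: m₁ = (1 + 0.176) / (0.17 + 0.176) ≈ 3.39884, MB₁ = 2.4, so M₁ = 3.39884 × 2.4 ≈ 8.1572 billion.
After: m₂ = (1 + 0.426) / (0.17 + 0.426) ≈ 2.39262, MB₂ = 2.4 + 0.515 = 2.915, so M₂ = 2.39262 × 2.915 ≈ 6.9745 billion.
ΔM = M₂ − M₁ = 6.9745 − 8.1572 = -1.1827 billion.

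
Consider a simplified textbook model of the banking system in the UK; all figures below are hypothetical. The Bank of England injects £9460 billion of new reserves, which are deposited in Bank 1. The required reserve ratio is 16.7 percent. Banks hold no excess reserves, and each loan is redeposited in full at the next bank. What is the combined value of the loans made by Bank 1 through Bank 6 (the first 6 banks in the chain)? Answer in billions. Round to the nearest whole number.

£31422 billion

Bank i lends (1 − rr)^i of the original deposit: Bank 1 lends 9460·0.8330 = 7880.1800, Bank 2 lends 9460·0.8330² ≈ 6564.1899, and so on.
Summing a geometric series: total = 9460·[0.8330·(1 − 0.8330^6) / (1 − 0.8330)] ≈ 31421.8627 billion.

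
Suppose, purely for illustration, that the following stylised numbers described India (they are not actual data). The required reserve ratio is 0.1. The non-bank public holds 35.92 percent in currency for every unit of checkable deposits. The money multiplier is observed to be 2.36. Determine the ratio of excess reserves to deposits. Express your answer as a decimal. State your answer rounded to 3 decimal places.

Using m = 2.36. Since m = (1 + c)/(c + rr + e), the denominator satisfies c + rr + e = (1 + c)/m = (1 + 0.3592) / 2.36 ≈ 0.575932.
With c = 0.3592 and rr = 0.1, the ratio of excess reserves to deposits is 0.575932 − 0.3592 − 0.1 = 0.116732.

0.117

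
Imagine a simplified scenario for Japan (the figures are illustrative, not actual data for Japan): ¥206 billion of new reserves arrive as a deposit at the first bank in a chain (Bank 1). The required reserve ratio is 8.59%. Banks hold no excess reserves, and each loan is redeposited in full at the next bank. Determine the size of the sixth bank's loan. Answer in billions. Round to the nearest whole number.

Each bank lends a fraction (1 − rr) = 0.9141 of the deposit it receives, so Bank 6 receives 206·0.9141^5 and lends 206·0.9141^6 ≈ 120.1792 billion.

¥120 billion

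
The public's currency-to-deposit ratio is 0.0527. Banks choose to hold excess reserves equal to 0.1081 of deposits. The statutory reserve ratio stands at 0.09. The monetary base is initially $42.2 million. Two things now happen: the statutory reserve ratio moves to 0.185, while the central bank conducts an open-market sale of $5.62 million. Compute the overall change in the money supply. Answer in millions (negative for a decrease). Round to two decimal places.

Before: m₁ = (1 + 0.0527) / (0.09 + 0.1081 + 0.0527) ≈ 4.19737, MB₁ = 42.2, so M₁ = 4.19737 × 42.2 ≈ 177.129 million.
After: m₂ = (1 + 0.0527) / (0.185 + 0.1081 + 0.0527) ≈ 3.04425, MB₂ = 42.2 − 5.62 = 36.58, so M₂ = 3.04425 × 36.58 ≈ 111.3587 million.
ΔM = M₂ − M₁ = 111.3587 − 177.129 = -65.7703 million.

-65.77 million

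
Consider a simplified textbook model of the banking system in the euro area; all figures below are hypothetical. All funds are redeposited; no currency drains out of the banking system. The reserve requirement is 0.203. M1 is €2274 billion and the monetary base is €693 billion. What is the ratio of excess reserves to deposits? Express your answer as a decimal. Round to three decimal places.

0.102

Using m = M/MB = 2274/693 ≈ 3.281385. Since m = (1 + c)/(c + rr + e), the denominator satisfies c + rr + e = (1 + c)/m = (1 + 0) / 3.281385 ≈ 0.304749.
With c = 0 and rr = 0.203, the ratio of excess reserves to deposits is 0.304749 − 0 − 0.203 = 0.101749.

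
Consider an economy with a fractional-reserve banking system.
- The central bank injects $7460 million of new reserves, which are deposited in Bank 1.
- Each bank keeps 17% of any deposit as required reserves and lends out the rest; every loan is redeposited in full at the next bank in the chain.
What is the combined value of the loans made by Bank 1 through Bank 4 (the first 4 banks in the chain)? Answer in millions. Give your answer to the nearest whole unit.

Bank i lends (1 − rr)^i of the original deposit: Bank 1 lends 7460·0.8300 = 6191.8000, Bank 2 lends 7460·0.8300² = 5139.1940, and so on.
Summing a geometric series: total = 7460·[0.8300·(1 − 0.8300^4) / (1 − 0.8300)] ≈ 19136.9158 million.

$19137 million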